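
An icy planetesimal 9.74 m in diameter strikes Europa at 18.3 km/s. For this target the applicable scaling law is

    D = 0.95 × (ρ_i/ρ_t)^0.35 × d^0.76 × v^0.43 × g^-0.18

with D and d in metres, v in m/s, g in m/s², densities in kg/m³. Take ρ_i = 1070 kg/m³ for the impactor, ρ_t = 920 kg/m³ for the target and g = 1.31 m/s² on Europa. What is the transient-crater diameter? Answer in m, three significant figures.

D ≈ 366 m

In SI units: v = 18300 m/s.
(ρ_i/ρ_t)^0.35 = (1070/920)^0.35 = 1.054
d^0.76 = 9.74^0.76 = 5.640
v^0.43 = 18300^0.43 = 68.05
g^-0.18 = 1.31^-0.18 = 0.9526
D = 0.95 × 1.054 × 5.640 × 68.05 × 0.9526 = 366.1 m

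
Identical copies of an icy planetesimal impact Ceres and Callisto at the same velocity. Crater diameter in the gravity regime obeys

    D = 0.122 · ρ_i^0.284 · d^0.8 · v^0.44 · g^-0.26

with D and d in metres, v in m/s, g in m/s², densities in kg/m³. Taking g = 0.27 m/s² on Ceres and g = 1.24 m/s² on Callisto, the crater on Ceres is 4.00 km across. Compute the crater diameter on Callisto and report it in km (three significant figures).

All impactor-dependent factors cancel in the ratio, leaving D_Callisto/D_Ceres = (g_Callisto/g_Ceres)^-0.26.
(1.24/0.27)^-0.26 = 4.593^-0.26 = 0.6728
D_Callisto = 0.6728 × 4.00 km = 2.69 km

D ≈ 2.69 km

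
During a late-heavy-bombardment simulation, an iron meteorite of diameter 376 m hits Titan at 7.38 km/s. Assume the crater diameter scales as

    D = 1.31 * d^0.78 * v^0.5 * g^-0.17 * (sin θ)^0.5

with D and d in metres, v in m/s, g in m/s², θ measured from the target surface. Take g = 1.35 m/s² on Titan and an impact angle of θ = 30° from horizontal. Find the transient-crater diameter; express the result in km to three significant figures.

D ≈ 7.71 km

In SI units: v = 7380 m/s.
d^0.78 = 376^0.78 = 102.0
v^0.5 = 7380^0.5 = 85.91
g^-0.17 = 1.35^-0.17 = 0.9503
(sin 30°)^0.5 = 0.5000^0.5 = 0.7071
D = 1.31 × 102.0 × 85.91 × 0.9503 × 0.7071 = 7714 m
   = 7.714 km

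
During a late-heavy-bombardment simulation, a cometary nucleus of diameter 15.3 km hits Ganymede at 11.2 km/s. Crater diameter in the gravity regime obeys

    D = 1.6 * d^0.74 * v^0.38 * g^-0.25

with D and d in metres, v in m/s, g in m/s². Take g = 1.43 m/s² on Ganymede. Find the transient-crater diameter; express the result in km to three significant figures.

D ≈ 63.2 km

In SI units: d = 15300 m, v = 11200 m/s.
d^0.74 = 15300^0.74 = 1249
v^0.38 = 11200^0.38 = 34.57
g^-0.25 = 1.43^-0.25 = 0.9145
D = 1.6 × 1249 × 34.57 × 0.9145 = 63178 m
   = 63.18 km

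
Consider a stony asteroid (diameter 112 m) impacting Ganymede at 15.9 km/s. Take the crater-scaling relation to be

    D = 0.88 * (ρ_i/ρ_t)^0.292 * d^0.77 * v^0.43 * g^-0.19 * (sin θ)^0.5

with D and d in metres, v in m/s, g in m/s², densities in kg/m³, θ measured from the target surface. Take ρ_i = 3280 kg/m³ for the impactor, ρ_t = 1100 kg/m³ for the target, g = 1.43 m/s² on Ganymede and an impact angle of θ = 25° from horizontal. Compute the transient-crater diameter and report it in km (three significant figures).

In SI units: v = 15900 m/s.
(ρ_i/ρ_t)^0.292 = (3280/1100)^0.292 = 1.376
d^0.77 = 112^0.77 = 37.84
v^0.43 = 15900^0.43 = 64.06
g^-0.19 = 1.43^-0.19 = 0.9343
(sin 25°)^0.5 = 0.4226^0.5 = 0.6501
D = 0.88 × 1.376 × 37.84 × 64.06 × 0.9343 × 0.6501 = 1783 m
   = 1.783 km

D ≈ 1.78 km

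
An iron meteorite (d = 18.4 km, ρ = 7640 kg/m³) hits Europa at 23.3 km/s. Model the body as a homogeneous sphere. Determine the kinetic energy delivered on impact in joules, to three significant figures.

d = 18400 m; v = 23300 m/s.
Mass m = (π/6) ρ d³ = (π/6) × 7640 × (18400)³ = 2.492 × 10^16 kg
E = ½ m v² = 0.5 × 2.492 × 10^16 × (23300)² = 6.764 × 10^24 J

E ≈ 6.76 × 10^24 J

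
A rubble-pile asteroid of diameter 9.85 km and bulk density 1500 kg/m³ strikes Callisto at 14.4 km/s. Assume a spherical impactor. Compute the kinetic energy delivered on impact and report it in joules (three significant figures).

E ≈ 7.78 × 10^22 J

d = 9850 m; v = 14400 m/s.
Mass m = (π/6) ρ d³ = (π/6) × 1500 × (9850)³ = 7.506 × 10^14 kg
E = ½ m v² = 0.5 × 7.506 × 10^14 × (14400)² = 7.782 × 10^22 J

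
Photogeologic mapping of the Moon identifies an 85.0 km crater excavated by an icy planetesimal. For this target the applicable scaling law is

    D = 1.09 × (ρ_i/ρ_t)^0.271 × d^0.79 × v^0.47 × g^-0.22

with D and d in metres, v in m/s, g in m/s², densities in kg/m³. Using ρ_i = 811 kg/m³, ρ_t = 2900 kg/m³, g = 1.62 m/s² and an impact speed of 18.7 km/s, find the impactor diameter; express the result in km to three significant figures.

Rearranging for d: d = [D / (1.09 · (811/2900)^0.271 · 18700^0.47 · 1.62^-0.22)]^(1/0.79).
D = 85000 m.
(811/2900)^0.271 = 0.7080
18700^0.47 = 101.8
1.62^-0.22 = 0.8993
Denominator = 1.09 × 0.7080 × 101.8 × 0.8993 = 70.65
D / 70.65 = 85000 / 70.65 = 1203
d = 1203^(1/0.79) = 1203^1.2658 = 7925 m

d ≈ 7.93 km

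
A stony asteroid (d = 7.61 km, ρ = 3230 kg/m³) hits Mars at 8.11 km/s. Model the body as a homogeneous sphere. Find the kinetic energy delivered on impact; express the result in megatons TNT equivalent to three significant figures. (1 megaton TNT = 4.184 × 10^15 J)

E ≈ 5.86 × 10^6 Mt TNT

d = 7610 m; v = 8110 m/s.
Mass m = (π/6) ρ d³ = (π/6) × 3230 × (7610)³ = 7.453 × 10^14 kg
E = ½ m v² = 0.5 × 7.453 × 10^14 × (8110)² = 2.451 × 10^22 J
   = 2.451 × 10^22 / 4.184×10^15 = 5.858 × 10^6 Mt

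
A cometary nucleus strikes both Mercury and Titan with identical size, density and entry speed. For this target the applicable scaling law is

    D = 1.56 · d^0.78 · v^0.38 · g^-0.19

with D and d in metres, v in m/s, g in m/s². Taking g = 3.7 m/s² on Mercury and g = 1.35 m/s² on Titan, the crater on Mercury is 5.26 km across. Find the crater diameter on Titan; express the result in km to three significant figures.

D ≈ 6.37 km

All impactor-dependent factors cancel in the ratio, leaving D_Titan/D_Mercury = (g_Titan/g_Mercury)^-0.19.
(1.35/3.7)^-0.19 = 0.3649^-0.19 = 1.211
D_Titan = 1.211 × 5.26 km = 6.37 km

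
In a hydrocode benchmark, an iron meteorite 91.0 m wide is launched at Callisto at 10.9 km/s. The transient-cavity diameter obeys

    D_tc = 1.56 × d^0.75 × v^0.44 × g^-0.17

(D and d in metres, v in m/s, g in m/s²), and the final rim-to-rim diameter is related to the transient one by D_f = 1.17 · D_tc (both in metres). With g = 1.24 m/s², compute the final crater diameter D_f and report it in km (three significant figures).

v = 10900 m/s.
d^0.75 = 91^0.75 = 29.46
v^0.44 = 10900^0.44 = 59.77
g^-0.17 = 1.24^-0.17 = 0.9641
D_tc = 1.56 × 29.46 × 59.77 × 0.9641 = 2648 m
D_f = 1.17 × 2648 = 3098 m
     = 3.098 km

D_f ≈ 3.10 km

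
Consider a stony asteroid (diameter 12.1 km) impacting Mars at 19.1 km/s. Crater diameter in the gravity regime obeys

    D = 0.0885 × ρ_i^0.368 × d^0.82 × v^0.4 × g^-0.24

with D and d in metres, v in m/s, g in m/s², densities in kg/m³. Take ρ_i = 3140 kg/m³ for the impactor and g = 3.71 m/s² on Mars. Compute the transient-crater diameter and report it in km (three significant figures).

In SI units: d = 12100 m, v = 19100 m/s.
ρ_i^0.368 = 3140^0.368 = 19.36
d^0.82 = 12100^0.82 = 2228
v^0.4 = 19100^0.4 = 51.57
g^-0.24 = 3.71^-0.24 = 0.7300
D = 0.0885 × 19.36 × 2228 × 51.57 × 0.7300 = 1.437 × 10^5 m
   = 143.7 km

D ≈ 144 km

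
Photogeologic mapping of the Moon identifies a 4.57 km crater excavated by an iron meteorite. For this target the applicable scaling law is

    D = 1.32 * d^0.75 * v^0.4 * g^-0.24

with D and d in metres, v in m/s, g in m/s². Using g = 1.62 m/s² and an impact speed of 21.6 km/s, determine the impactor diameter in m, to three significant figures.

d ≈ 298 m

Rearranging for d: d = [D / (1.32 · 21600^0.4 · 1.62^-0.24)]^(1/0.75).
D = 4570 m.
21600^0.4 = 54.17
1.62^-0.24 = 0.8907
Denominator = 1.32 × 54.17 × 0.8907 = 63.69
D / 63.69 = 4570 / 63.69 = 71.75
d = 71.75^(1/0.75) = 71.75^1.3333 = 298.1 m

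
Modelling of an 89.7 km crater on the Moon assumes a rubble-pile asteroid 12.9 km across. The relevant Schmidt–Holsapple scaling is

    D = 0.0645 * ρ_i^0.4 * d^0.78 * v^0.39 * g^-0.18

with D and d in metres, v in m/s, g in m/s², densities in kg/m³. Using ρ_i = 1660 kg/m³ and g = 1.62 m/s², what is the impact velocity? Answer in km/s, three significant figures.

Rearranging for v: v = [D / (0.0645 · 1660^0.4 · 12900^0.78 · 1.62^-0.18)]^(1/0.39).
D = 89700 m.
1660^0.4 = 19.41
12900^0.78 = 1608
1.62^-0.18 = 0.9168
Denominator = 0.0645 × 19.41 × 1608 × 0.9168 = 1846
D / 1846 = 89700 / 1846 = 48.59
v = 48.59^(1/0.39) = 48.59^2.5641 = 21109 m/s

v ≈ 21.1 km/s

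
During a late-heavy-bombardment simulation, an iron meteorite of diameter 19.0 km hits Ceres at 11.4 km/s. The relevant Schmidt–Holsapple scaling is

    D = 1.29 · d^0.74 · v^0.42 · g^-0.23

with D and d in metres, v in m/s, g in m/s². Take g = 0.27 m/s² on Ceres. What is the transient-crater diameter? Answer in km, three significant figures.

In SI units: d = 19000 m, v = 11400 m/s.
d^0.74 = 19000^0.74 = 1466
v^0.42 = 11400^0.42 = 50.57
g^-0.23 = 0.27^-0.23 = 1.351
D = 1.29 × 1466 × 50.57 × 1.351 = 1.292 × 10^5 m
   = 129.2 km

D ≈ 129 km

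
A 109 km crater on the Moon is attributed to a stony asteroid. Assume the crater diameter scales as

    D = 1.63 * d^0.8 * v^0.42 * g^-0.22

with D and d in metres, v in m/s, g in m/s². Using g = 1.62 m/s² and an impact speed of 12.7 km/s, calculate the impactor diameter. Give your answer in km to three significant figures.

d ≈ 8.60 km

Rearranging for d: d = [D / (1.63 · 12700^0.42 · 1.62^-0.22)]^(1/0.8).
D = 109000 m.
12700^0.42 = 52.92
1.62^-0.22 = 0.8993
Denominator = 1.63 × 52.92 × 0.8993 = 77.57
D / 77.57 = 109000 / 77.57 = 1405
d = 1405^(1/0.8) = 1405^1.25 = 8602 m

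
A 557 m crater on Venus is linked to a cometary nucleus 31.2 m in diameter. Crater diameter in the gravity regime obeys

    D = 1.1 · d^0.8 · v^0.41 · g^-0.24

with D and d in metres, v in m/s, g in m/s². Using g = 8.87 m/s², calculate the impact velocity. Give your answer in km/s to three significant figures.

Rearranging for v: v = [D / (1.1 · 31.2^0.8 · 8.87^-0.24)]^(1/0.41).
31.2^0.8 = 15.68
8.87^-0.24 = 0.5922
Denominator = 1.1 × 15.68 × 0.5922 = 10.21
D / 10.21 = 557 / 10.21 = 54.55
v = 54.55^(1/0.41) = 54.55^2.439 = 17220 m/s

v ≈ 17.2 km/s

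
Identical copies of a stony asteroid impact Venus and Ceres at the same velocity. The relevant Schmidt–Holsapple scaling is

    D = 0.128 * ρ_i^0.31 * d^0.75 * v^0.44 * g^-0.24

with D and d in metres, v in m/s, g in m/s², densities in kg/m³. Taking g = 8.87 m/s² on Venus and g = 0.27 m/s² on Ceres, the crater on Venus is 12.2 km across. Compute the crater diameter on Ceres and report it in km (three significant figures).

All impactor-dependent factors cancel in the ratio, leaving D_Ceres/D_Venus = (g_Ceres/g_Venus)^-0.24.
(0.27/8.87)^-0.24 = 0.03044^-0.24 = 2.312
D_Ceres = 2.312 × 12.2 km = 28.2 km

D ≈ 28.2 km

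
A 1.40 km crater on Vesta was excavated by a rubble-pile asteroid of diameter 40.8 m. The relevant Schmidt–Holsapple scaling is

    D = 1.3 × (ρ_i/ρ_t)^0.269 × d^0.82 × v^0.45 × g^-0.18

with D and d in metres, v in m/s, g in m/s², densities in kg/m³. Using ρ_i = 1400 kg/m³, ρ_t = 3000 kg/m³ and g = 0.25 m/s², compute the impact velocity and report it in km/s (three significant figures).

Rearranging for v: v = [D / (1.3 · (1400/3000)^0.269 · 40.8^0.82 · 0.25^-0.18)]^(1/0.45).
D = 1400 m.
(1400/3000)^0.269 = 0.8146
40.8^0.82 = 20.93
0.25^-0.18 = 1.283
Denominator = 1.3 × 0.8146 × 20.93 × 1.283 = 28.44
D / 28.44 = 1400 / 28.44 = 49.23
v = 49.23^(1/0.45) = 49.23^2.2222 = 5761 m/s

v ≈ 5.76 km/s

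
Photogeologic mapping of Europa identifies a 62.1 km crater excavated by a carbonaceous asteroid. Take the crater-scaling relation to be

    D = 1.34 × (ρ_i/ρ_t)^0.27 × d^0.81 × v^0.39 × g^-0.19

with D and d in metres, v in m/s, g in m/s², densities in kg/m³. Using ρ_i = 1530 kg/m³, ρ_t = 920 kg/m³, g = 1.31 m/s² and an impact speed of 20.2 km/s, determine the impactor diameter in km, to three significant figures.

Rearranging for d: d = [D / (1.34 · (1530/920)^0.27 · 20200^0.39 · 1.31^-0.19)]^(1/0.81).
D = 62100 m.
(1530/920)^0.27 = 1.147
20200^0.39 = 47.76
1.31^-0.19 = 0.9500
Denominator = 1.34 × 1.147 × 47.76 × 0.9500 = 69.74
D / 69.74 = 62100 / 69.74 = 890.5
d = 890.5^(1/0.81) = 890.5^1.2346 = 4381 m

d ≈ 4.38 km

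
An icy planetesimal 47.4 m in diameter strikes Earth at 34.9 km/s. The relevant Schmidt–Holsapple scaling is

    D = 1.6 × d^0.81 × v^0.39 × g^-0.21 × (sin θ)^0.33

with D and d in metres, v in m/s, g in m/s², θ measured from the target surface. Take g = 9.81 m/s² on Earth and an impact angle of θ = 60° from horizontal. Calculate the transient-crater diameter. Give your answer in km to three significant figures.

In SI units: v = 34900 m/s.
d^0.81 = 47.4^0.81 = 22.77
v^0.39 = 34900^0.39 = 59.12
g^-0.21 = 9.81^-0.21 = 0.6191
(sin 60°)^0.33 = 0.8660^0.33 = 0.9536
D = 1.6 × 22.77 × 59.12 × 0.6191 × 0.9536 = 1272 m
   = 1.272 km

D ≈ 1.27 km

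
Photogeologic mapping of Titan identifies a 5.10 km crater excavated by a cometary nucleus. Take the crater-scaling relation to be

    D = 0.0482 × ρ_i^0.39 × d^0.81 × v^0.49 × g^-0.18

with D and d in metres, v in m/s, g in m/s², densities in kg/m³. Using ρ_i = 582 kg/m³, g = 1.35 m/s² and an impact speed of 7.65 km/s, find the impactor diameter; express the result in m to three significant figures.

d ≈ 356 m

Rearranging for d: d = [D / (0.0482 · 582^0.39 · 7650^0.49 · 1.35^-0.18)]^(1/0.81).
D = 5100 m.
582^0.39 = 11.98
7650^0.49 = 79.98
1.35^-0.18 = 0.9474
Denominator = 0.0482 × 11.98 × 79.98 × 0.9474 = 43.75
D / 43.75 = 5100 / 43.75 = 116.6
d = 116.6^(1/0.81) = 116.6^1.2346 = 356.1 m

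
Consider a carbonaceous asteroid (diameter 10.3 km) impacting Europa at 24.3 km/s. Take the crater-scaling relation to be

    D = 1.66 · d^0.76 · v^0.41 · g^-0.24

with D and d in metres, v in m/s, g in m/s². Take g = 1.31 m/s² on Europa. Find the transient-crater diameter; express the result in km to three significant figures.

In SI units: d = 10300 m, v = 24300 m/s.
d^0.76 = 10300^0.76 = 1121
v^0.41 = 24300^0.41 = 62.82
g^-0.24 = 1.31^-0.24 = 0.9372
D = 1.66 × 1121 × 62.82 × 0.9372 = 1.096 × 10^5 m
   = 109.6 km

D ≈ 110 km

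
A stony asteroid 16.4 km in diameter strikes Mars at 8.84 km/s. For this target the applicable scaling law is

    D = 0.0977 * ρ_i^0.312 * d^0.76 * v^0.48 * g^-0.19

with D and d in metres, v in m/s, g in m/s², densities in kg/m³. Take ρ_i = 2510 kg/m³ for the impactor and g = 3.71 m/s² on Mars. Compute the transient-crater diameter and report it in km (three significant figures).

D ≈ 110 km

In SI units: d = 16400 m, v = 8840 m/s.
ρ_i^0.312 = 2510^0.312 = 11.50
d^0.76 = 16400^0.76 = 1597
v^0.48 = 8840^0.48 = 78.40
g^-0.19 = 3.71^-0.19 = 0.7795
D = 0.0977 × 11.50 × 1597 × 78.40 × 0.7795 = 1.097 × 10^5 m
   = 109.7 km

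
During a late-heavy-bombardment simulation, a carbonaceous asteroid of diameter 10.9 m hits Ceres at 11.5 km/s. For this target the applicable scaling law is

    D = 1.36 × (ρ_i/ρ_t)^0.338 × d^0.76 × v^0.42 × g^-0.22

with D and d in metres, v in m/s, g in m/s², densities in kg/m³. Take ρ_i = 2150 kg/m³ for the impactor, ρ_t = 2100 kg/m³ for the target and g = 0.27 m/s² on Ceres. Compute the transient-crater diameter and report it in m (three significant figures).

In SI units: v = 11500 m/s.
(ρ_i/ρ_t)^0.338 = (2150/2100)^0.338 = 1.008
d^0.76 = 10.9^0.76 = 6.144
v^0.42 = 11500^0.42 = 50.76
g^-0.22 = 0.27^-0.22 = 1.334
D = 1.36 × 1.008 × 6.144 × 50.76 × 1.334 = 570.3 m

D ≈ 570 m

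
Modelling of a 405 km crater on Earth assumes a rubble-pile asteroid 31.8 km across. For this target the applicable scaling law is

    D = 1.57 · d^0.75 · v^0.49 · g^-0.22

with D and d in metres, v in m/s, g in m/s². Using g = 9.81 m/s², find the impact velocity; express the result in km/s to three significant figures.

v ≈ 39.6 km/s

Rearranging for v: v = [D / (1.57 · 31800^0.75 · 9.81^-0.22)]^(1/0.49).
D = 405000 m.
31800^0.75 = 2381
9.81^-0.22 = 0.6051
Denominator = 1.57 × 2381 × 0.6051 = 2262
D / 2262 = 405000 / 2262 = 179.0
v = 179.0^(1/0.49) = 179.0^2.0408 = 39593 m/s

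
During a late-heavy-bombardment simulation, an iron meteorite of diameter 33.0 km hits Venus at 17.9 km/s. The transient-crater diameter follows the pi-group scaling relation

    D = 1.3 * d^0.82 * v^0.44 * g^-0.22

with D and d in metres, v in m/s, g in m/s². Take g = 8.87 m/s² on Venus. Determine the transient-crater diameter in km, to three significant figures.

D ≈ 303 km

In SI units: d = 33000 m, v = 17900 m/s.
d^0.82 = 33000^0.82 = 5072
v^0.44 = 17900^0.44 = 74.35
g^-0.22 = 8.87^-0.22 = 0.6187
D = 1.3 × 5072 × 74.35 × 0.6187 = 3.033 × 10^5 m
   = 303.3 km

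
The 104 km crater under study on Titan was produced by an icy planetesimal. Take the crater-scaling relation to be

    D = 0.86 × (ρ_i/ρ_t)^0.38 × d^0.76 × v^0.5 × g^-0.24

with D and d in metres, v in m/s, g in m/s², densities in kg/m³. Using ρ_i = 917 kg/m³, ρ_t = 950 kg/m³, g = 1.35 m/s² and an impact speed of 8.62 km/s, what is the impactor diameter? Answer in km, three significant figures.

d ≈ 14.0 km

Rearranging for d: d = [D / (0.86 · (917/950)^0.38 · 8620^0.5 · 1.35^-0.24)]^(1/0.76).
D = 104000 m.
(917/950)^0.38 = 0.9867
8620^0.5 = 92.84
1.35^-0.24 = 0.9305
Denominator = 0.86 × 0.9867 × 92.84 × 0.9305 = 73.31
D / 73.31 = 104000 / 73.31 = 1419
d = 1419^(1/0.76) = 1419^1.3158 = 14040 m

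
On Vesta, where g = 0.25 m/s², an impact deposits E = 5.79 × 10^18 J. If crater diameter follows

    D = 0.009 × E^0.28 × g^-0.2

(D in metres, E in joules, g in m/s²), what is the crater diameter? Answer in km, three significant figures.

E^0.28 = (5.79 × 10^18)^0.28 = 1.793 × 10^5
g^-0.2 = 0.25^-0.2 = 1.320
D = 0.009 × 1.793 × 10^5 × 1.320 = 2130 m
   = 2.130 km

D ≈ 2.13 km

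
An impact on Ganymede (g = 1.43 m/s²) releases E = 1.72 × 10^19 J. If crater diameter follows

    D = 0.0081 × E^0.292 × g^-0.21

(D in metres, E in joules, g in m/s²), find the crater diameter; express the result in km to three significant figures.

E^0.292 = (1.72 × 10^19)^0.292 = 4.138 × 10^5
g^-0.21 = 1.43^-0.21 = 0.9276
D = 0.0081 × 4.138 × 10^5 × 0.9276 = 3109 m
   = 3.109 km

D ≈ 3.11 km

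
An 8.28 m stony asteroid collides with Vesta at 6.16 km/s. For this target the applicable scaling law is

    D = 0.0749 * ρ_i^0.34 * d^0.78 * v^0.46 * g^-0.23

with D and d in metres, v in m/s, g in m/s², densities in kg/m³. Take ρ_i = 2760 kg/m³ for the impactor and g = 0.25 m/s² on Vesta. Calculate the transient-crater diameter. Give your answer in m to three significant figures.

D ≈ 439 m

In SI units: v = 6160 m/s.
ρ_i^0.34 = 2760^0.34 = 14.79
d^0.78 = 8.28^0.78 = 5.201
v^0.46 = 6160^0.46 = 55.36
g^-0.23 = 0.25^-0.23 = 1.376
D = 0.0749 × 14.79 × 5.201 × 55.36 × 1.376 = 438.9 m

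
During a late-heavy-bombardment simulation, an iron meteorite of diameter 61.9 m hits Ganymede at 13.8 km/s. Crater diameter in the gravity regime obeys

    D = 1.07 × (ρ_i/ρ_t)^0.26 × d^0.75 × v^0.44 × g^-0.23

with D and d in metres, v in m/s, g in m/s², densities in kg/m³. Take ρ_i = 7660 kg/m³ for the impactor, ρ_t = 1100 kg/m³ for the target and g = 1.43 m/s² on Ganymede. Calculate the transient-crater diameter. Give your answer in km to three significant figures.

D ≈ 2.39 km

In SI units: v = 13800 m/s.
(ρ_i/ρ_t)^0.26 = (7660/1100)^0.26 = 1.656
d^0.75 = 61.9^0.75 = 22.07
v^0.44 = 13800^0.44 = 66.31
g^-0.23 = 1.43^-0.23 = 0.9210
D = 1.07 × 1.656 × 22.07 × 66.31 × 0.9210 = 2388 m
   = 2.388 km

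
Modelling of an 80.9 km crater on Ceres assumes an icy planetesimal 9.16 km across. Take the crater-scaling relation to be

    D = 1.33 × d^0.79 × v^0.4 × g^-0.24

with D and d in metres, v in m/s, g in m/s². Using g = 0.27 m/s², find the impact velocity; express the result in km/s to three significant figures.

Rearranging for v: v = [D / (1.33 · 9160^0.79 · 0.27^-0.24)]^(1/0.4).
D = 80900 m.
9160^0.79 = 1349
0.27^-0.24 = 1.369
Denominator = 1.33 × 1349 × 1.369 = 2456
D / 2456 = 80900 / 2456 = 32.94
v = 32.94^(1/0.4) = 32.94^2.5 = 6227 m/s

v ≈ 6.23 km/s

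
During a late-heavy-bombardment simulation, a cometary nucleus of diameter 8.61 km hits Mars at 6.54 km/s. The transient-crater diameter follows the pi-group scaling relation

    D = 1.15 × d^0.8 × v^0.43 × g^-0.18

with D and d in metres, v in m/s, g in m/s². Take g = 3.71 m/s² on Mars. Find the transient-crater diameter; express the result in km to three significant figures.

D ≈ 55.8 km

In SI units: d = 8610 m, v = 6540 m/s.
d^0.8 = 8610^0.8 = 1406
v^0.43 = 6540^0.43 = 43.72
g^-0.18 = 3.71^-0.18 = 0.7898
D = 1.15 × 1406 × 43.72 × 0.7898 = 55832 m
   = 55.83 km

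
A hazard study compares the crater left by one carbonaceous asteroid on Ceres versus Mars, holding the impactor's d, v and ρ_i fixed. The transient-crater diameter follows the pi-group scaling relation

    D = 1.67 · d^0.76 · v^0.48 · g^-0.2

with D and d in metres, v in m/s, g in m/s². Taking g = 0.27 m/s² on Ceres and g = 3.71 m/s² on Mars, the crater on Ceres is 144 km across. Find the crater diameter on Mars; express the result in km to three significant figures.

D ≈ 85.3 km

All impactor-dependent factors cancel in the ratio, leaving D_Mars/D_Ceres = (g_Mars/g_Ceres)^-0.2.
(3.71/0.27)^-0.2 = 13.74^-0.2 = 0.5921
D_Mars = 0.5921 × 144 km = 85.3 km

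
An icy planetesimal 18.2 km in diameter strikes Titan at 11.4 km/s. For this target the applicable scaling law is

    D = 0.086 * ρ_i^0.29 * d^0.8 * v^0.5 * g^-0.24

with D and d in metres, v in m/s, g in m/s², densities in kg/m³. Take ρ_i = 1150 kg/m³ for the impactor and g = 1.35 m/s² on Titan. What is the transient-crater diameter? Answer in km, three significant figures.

D ≈ 169 km

In SI units: d = 18200 m, v = 11400 m/s.
ρ_i^0.29 = 1150^0.29 = 7.720
d^0.8 = 18200^0.8 = 2559
v^0.5 = 11400^0.5 = 106.8
g^-0.24 = 1.35^-0.24 = 0.9305
D = 0.086 × 7.720 × 2559 × 106.8 × 0.9305 = 1.688 × 10^5 m
   = 168.8 km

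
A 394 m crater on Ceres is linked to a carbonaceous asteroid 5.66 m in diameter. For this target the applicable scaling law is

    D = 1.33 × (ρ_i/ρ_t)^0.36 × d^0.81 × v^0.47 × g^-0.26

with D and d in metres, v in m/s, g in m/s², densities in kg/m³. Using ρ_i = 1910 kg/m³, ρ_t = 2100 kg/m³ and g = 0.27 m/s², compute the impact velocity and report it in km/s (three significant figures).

v ≈ 4.77 km/s

Rearranging for v: v = [D / (1.33 · (1910/2100)^0.36 · 5.66^0.81 · 0.27^-0.26)]^(1/0.47).
(1910/2100)^0.36 = 0.9664
5.66^0.81 = 4.072
0.27^-0.26 = 1.406
Denominator = 1.33 × 0.9664 × 4.072 × 1.406 = 7.359
D / 7.359 = 394 / 7.359 = 53.54
v = 53.54^(1/0.47) = 53.54^2.1277 = 4766 m/s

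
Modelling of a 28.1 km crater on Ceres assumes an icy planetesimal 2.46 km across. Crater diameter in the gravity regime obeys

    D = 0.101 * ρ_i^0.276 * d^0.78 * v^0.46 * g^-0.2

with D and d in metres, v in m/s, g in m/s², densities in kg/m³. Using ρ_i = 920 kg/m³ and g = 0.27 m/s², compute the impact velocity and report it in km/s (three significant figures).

Rearranging for v: v = [D / (0.101 · 920^0.276 · 2460^0.78 · 0.27^-0.2)]^(1/0.46).
D = 28100 m.
920^0.276 = 6.577
2460^0.78 = 441.5
0.27^-0.2 = 1.299
Denominator = 0.101 × 6.577 × 441.5 × 1.299 = 381.0
D / 381.0 = 28100 / 381.0 = 73.75
v = 73.75^(1/0.46) = 73.75^2.1739 = 11490 m/s

v ≈ 11.5 km/s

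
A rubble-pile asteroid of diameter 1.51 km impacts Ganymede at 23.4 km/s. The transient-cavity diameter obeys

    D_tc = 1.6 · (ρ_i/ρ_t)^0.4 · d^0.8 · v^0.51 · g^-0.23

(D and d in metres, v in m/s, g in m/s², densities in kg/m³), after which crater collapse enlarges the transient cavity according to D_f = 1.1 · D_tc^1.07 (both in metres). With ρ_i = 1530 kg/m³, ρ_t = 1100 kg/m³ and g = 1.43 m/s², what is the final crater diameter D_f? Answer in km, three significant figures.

In SI: d = 1510 m, v = 23400 m/s.
(ρ_i/ρ_t)^0.4 = (1530/1100)^0.4 = 1.141
d^0.8 = 1510^0.8 = 349.3
v^0.51 = 23400^0.51 = 169.2
g^-0.23 = 1.43^-0.23 = 0.9210
D_tc = 1.6 × 1.141 × 349.3 × 169.2 × 0.9210 = 99370 m
D_f = 1.1 × (99370)^1.07 = 2.446 × 10^5 m
     = 244.6 km

D_f ≈ 245 km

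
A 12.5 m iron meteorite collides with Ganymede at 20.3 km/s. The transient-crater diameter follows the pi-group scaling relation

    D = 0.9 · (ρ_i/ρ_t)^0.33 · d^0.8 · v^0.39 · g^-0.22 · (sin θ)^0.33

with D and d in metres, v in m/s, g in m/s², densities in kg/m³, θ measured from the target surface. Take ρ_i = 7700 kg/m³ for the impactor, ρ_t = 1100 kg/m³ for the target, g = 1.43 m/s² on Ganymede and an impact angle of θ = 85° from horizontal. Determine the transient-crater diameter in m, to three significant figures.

D ≈ 570 m

In SI units: v = 20300 m/s.
(ρ_i/ρ_t)^0.33 = (7700/1100)^0.33 = 1.901
d^0.8 = 12.5^0.8 = 7.543
v^0.39 = 20300^0.39 = 47.85
g^-0.22 = 1.43^-0.22 = 0.9243
(sin 85°)^0.33 = 0.9962^0.33 = 0.9987
D = 0.9 × 1.901 × 7.543 × 47.85 × 0.9243 × 0.9987 = 570.0 m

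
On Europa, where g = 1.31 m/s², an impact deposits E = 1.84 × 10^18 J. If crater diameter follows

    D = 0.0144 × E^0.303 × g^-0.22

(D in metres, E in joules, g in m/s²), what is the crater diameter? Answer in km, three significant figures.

D ≈ 4.64 km

E^0.303 = (1.84 × 10^18)^0.303 = 3.422 × 10^5
g^-0.22 = 1.31^-0.22 = 0.9423
D = 0.0144 × 3.422 × 10^5 × 0.9423 = 4643 m
   = 4.643 km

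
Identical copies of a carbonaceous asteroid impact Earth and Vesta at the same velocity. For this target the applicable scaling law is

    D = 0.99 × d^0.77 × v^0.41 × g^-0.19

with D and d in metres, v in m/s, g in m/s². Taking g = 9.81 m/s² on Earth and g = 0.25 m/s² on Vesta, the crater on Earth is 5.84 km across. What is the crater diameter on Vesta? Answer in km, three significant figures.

All impactor-dependent factors cancel in the ratio, leaving D_Vesta/D_Earth = (g_Vesta/g_Earth)^-0.19.
(0.25/9.81)^-0.19 = 0.02548^-0.19 = 2.008
D_Vesta = 2.008 × 5.84 km = 11.7 km

D ≈ 11.7 km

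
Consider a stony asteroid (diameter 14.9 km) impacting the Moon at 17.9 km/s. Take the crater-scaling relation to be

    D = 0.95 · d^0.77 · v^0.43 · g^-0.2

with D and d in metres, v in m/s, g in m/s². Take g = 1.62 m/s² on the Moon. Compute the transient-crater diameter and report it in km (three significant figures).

In SI units: d = 14900 m, v = 17900 m/s.
d^0.77 = 14900^0.77 = 1634
v^0.43 = 17900^0.43 = 67.41
g^-0.2 = 1.62^-0.2 = 0.9080
D = 0.95 × 1634 × 67.41 × 0.9080 = 95014 m
   = 95.01 km

D ≈ 95.0 km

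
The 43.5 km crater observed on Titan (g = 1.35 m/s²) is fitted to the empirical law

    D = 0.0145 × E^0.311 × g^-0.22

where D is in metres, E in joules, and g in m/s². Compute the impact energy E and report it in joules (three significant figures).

E ≈ 8.30 × 10^20 J

Rearranging: E = [D / (0.0145 · g^-0.22)]^(1/0.311).
D = 43500 m.
g^-0.22 = 1.35^-0.22 = 0.9361
D / (0.0145 × 0.9361) = 43500 / (0.01357) = 3.206 × 10^6
E = (3.206 × 10^6)^3.2154 = 8.304 × 10^20 J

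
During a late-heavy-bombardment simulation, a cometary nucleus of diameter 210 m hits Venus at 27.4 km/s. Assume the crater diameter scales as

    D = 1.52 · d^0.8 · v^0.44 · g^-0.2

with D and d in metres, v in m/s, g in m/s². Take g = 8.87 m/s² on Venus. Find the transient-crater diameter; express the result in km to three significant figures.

D ≈ 6.35 km

In SI units: v = 27400 m/s.
d^0.8 = 210^0.8 = 72.07
v^0.44 = 27400^0.44 = 89.66
g^-0.2 = 8.87^-0.2 = 0.6463
D = 1.52 × 72.07 × 89.66 × 0.6463 = 6348 m
   = 6.348 km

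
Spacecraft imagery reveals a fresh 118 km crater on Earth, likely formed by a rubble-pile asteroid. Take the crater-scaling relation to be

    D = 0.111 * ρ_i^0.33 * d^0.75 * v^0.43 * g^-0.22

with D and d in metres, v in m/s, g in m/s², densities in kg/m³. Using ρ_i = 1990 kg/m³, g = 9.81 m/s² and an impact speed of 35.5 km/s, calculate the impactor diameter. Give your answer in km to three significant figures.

d ≈ 18.5 km

Rearranging for d: d = [D / (0.111 · 1990^0.33 · 35500^0.43 · 9.81^-0.22)]^(1/0.75).
D = 118000 m.
1990^0.33 = 12.26
35500^0.43 = 90.49
9.81^-0.22 = 0.6051
Denominator = 0.111 × 12.26 × 90.49 × 0.6051 = 74.51
D / 74.51 = 118000 / 74.51 = 1584
d = 1584^(1/0.75) = 1584^1.3333 = 18460 m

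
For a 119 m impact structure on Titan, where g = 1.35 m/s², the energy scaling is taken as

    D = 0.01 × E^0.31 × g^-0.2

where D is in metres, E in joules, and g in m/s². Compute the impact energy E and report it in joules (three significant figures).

E ≈ 1.70 × 10^13 J

Rearranging: E = [D / (0.01 · g^-0.2)]^(1/0.31).
g^-0.2 = 1.35^-0.2 = 0.9417
D / (0.01 × 0.9417) = 119 / (9.417 × 10^-3) = 1.264 × 10^4
E = (1.264 × 10^4)^3.2258 = 1.704 × 10^13 J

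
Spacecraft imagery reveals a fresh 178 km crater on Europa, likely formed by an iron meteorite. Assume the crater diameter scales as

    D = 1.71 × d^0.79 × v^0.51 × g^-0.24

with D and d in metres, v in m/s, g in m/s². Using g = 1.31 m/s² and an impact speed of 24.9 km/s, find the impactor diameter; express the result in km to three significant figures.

Rearranging for d: d = [D / (1.71 · 24900^0.51 · 1.31^-0.24)]^(1/0.79).
D = 178000 m.
24900^0.51 = 174.6
1.31^-0.24 = 0.9372
Denominator = 1.71 × 174.6 × 0.9372 = 279.8
D / 279.8 = 178000 / 279.8 = 636.2
d = 636.2^(1/0.79) = 636.2^1.2658 = 3538 m

d ≈ 3.54 km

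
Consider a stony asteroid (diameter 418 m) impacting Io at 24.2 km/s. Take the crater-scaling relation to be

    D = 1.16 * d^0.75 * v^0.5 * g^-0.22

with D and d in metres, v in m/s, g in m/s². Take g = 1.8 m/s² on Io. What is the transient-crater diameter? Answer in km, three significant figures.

D ≈ 14.7 km

In SI units: v = 24200 m/s.
d^0.75 = 418^0.75 = 92.44
v^0.5 = 24200^0.5 = 155.6
g^-0.22 = 1.8^-0.22 = 0.8787
D = 1.16 × 92.44 × 155.6 × 0.8787 = 14661 m
   = 14.66 km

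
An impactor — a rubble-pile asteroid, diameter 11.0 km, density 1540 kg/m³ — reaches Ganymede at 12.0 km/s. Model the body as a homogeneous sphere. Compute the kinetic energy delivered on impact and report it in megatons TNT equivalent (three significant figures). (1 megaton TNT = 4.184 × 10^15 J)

E ≈ 1.85 × 10^7 Mt TNT

d = 11000 m; v = 12000 m/s.
Mass m = (π/6) ρ d³ = (π/6) × 1540 × (11000)³ = 1.073 × 10^15 kg
E = ½ m v² = 0.5 × 1.073 × 10^15 × (12000)² = 7.726 × 10^22 J
   = 7.726 × 10^22 / 4.184×10^15 = 1.847 × 10^7 Mt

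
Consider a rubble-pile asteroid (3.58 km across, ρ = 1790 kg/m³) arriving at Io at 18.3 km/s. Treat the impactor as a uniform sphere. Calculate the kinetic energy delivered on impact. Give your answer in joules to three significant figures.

E ≈ 7.20 × 10^21 J

d = 3580 m; v = 18300 m/s.
Mass m = (π/6) ρ d³ = (π/6) × 1790 × (3580)³ = 4.300 × 10^13 kg
E = ½ m v² = 0.5 × 4.300 × 10^13 × (18300)² = 7.200 × 10^21 J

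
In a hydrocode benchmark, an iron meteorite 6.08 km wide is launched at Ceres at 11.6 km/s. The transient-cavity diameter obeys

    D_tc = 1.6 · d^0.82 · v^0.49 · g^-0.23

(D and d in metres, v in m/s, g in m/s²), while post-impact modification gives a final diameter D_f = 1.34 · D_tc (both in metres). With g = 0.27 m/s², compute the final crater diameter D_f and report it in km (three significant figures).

In SI: d = 6080 m, v = 11600 m/s.
d^0.82 = 6080^0.82 = 1267
v^0.49 = 11600^0.49 = 98.08
g^-0.23 = 0.27^-0.23 = 1.351
D_tc = 1.6 × 1267 × 98.08 × 1.351 = 2.686 × 10^5 m
D_f = 1.34 × 2.686 × 10^5 = 3.599 × 10^5 m
     = 359.9 km

D_f ≈ 360 km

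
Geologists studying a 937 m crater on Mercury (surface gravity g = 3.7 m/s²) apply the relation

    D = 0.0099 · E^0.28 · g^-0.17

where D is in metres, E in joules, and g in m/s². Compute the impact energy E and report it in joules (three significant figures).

E ≈ 1.31 × 10^18 J

Rearranging: E = [D / (0.0099 · g^-0.17)]^(1/0.28).
g^-0.17 = 3.7^-0.17 = 0.8006
D / (0.0099 × 0.8006) = 937 / (7.926 × 10^-3) = 1.182 × 10^5
E = (1.182 × 10^5)^3.5714 = 1.307 × 10^18 J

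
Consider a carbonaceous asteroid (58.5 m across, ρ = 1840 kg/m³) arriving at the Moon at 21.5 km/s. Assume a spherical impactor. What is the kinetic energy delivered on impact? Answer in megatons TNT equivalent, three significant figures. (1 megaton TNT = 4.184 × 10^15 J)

v = 21500 m/s.
Mass m = (π/6) ρ d³ = (π/6) × 1840 × (58.5)³ = 1.929 × 10^8 kg
E = ½ m v² = 0.5 × 1.929 × 10^8 × (21500)² = 4.458 × 10^16 J
   = 4.458 × 10^16 / 4.184×10^15 = 10.65 Mt

E ≈ 10.7 Mt TNT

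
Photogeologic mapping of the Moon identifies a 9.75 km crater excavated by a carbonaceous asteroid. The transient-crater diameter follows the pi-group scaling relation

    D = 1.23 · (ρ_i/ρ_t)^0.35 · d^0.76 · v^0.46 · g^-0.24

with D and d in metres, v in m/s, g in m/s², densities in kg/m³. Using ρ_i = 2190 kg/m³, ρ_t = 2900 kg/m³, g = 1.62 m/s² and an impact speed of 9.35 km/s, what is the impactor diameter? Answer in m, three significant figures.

Rearranging for d: d = [D / (1.23 · (2190/2900)^0.35 · 9350^0.46 · 1.62^-0.24)]^(1/0.76).
D = 9750 m.
(2190/2900)^0.35 = 0.9064
9350^0.46 = 67.08
1.62^-0.24 = 0.8907
Denominator = 1.23 × 0.9064 × 67.08 × 0.8907 = 66.61
D / 66.61 = 9750 / 66.61 = 146.4
d = 146.4^(1/0.76) = 146.4^1.3158 = 707.0 m

d ≈ 707 m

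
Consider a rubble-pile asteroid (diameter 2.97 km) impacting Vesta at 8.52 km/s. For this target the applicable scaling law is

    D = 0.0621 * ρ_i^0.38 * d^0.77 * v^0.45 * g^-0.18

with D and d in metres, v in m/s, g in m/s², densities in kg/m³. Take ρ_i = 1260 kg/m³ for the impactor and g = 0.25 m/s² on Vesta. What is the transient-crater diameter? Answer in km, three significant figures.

In SI units: d = 2970 m, v = 8520 m/s.
ρ_i^0.38 = 1260^0.38 = 15.07
d^0.77 = 2970^0.77 = 472.1
v^0.45 = 8520^0.45 = 58.71
g^-0.18 = 0.25^-0.18 = 1.283
D = 0.0621 × 15.07 × 472.1 × 58.71 × 1.283 = 33280 m
   = 33.28 km

D ≈ 33.3 km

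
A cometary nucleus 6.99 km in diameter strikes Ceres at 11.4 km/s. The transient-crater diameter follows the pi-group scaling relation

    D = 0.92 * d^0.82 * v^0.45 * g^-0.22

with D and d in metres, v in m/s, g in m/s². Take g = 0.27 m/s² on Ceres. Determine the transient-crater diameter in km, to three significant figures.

In SI units: d = 6990 m, v = 11400 m/s.
d^0.82 = 6990^0.82 = 1421
v^0.45 = 11400^0.45 = 66.93
g^-0.22 = 0.27^-0.22 = 1.334
D = 0.92 × 1421 × 66.93 × 1.334 = 1.167 × 10^5 m
   = 116.7 km

D ≈ 117 km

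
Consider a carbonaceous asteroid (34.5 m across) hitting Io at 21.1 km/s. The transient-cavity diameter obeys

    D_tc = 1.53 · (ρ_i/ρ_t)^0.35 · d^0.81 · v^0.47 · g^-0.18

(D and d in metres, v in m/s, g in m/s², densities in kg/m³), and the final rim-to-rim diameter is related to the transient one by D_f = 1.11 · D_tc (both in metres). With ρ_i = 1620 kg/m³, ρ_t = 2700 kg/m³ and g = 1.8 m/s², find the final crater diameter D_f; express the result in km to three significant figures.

D_f ≈ 2.42 km

v = 21100 m/s.
(ρ_i/ρ_t)^0.35 = (1620/2700)^0.35 = 0.8363
d^0.81 = 34.5^0.81 = 17.60
v^0.47 = 21100^0.47 = 107.7
g^-0.18 = 1.8^-0.18 = 0.8996
D_tc = 1.53 × 0.8363 × 17.60 × 107.7 × 0.8996 = 2182 m
D_f = 1.11 × 2182 = 2422 m
     = 2.422 km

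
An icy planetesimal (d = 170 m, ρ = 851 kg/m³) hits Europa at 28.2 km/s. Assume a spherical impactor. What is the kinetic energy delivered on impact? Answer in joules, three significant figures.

E ≈ 8.70 × 10^17 J

v = 28200 m/s.
Mass m = (π/6) ρ d³ = (π/6) × 851 × (170)³ = 2.189 × 10^9 kg
E = ½ m v² = 0.5 × 2.189 × 10^9 × (28200)² = 8.704 × 10^17 J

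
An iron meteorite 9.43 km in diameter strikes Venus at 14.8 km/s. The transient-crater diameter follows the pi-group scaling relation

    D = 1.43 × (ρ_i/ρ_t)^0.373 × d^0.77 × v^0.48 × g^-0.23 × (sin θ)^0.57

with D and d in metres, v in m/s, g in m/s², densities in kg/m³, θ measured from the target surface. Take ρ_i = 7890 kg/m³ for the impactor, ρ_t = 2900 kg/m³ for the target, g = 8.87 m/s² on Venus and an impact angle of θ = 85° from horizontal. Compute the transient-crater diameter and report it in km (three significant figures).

In SI units: d = 9430 m, v = 14800 m/s.
(ρ_i/ρ_t)^0.373 = (7890/2900)^0.373 = 1.453
d^0.77 = 9430^0.77 = 1149
v^0.48 = 14800^0.48 = 100.4
g^-0.23 = 8.87^-0.23 = 0.6053
(sin 85°)^0.57 = 0.9962^0.57 = 0.9978
D = 1.43 × 1.453 × 1149 × 100.4 × 0.6053 × 0.9978 = 1.448 × 10^5 m
   = 144.8 km

D ≈ 145 km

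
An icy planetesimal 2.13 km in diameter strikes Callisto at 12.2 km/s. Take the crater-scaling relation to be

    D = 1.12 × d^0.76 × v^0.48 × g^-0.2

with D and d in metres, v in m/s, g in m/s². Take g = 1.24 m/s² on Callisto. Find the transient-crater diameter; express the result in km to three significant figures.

In SI units: d = 2130 m, v = 12200 m/s.
d^0.76 = 2130^0.76 = 338.5
v^0.48 = 12200^0.48 = 91.51
g^-0.2 = 1.24^-0.2 = 0.9579
D = 1.12 × 338.5 × 91.51 × 0.9579 = 33233 m
   = 33.23 km

D ≈ 33.2 km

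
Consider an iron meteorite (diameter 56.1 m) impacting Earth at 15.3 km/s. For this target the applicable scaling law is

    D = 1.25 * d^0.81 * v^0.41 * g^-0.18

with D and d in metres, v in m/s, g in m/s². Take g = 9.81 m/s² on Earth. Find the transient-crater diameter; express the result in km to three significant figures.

D ≈ 1.12 km

In SI units: v = 15300 m/s.
d^0.81 = 56.1^0.81 = 26.10
v^0.41 = 15300^0.41 = 51.97
g^-0.18 = 9.81^-0.18 = 0.6630
D = 1.25 × 26.10 × 51.97 × 0.6630 = 1124 m
   = 1.124 km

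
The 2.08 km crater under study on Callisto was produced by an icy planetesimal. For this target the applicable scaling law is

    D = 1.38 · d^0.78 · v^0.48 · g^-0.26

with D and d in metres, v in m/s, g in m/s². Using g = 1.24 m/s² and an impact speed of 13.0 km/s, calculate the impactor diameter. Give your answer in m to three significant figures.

d ≈ 37.5 m

Rearranging for d: d = [D / (1.38 · 13000^0.48 · 1.24^-0.26)]^(1/0.78).
D = 2080 m.
13000^0.48 = 94.34
1.24^-0.26 = 0.9456
Denominator = 1.38 × 94.34 × 0.9456 = 123.1
D / 123.1 = 2080 / 123.1 = 16.90
d = 16.90^(1/0.78) = 16.90^1.2821 = 37.52 m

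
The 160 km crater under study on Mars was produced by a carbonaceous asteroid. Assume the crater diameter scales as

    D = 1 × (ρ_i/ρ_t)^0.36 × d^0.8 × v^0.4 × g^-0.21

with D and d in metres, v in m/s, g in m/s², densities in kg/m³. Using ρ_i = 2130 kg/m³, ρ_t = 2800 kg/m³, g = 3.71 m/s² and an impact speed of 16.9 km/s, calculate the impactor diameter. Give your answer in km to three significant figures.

d ≈ 39.3 km

Rearranging for d: d = [D / (1 · (2130/2800)^0.36 · 16900^0.4 · 3.71^-0.21)]^(1/0.8).
D = 160000 m.
(2130/2800)^0.36 = 0.9062
16900^0.4 = 49.11
3.71^-0.21 = 0.7593
Denominator = 1 × 0.9062 × 49.11 × 0.7593 = 33.79
D / 33.79 = 160000 / 33.79 = 4735
d = 4735^(1/0.8) = 4735^1.25 = 39278 m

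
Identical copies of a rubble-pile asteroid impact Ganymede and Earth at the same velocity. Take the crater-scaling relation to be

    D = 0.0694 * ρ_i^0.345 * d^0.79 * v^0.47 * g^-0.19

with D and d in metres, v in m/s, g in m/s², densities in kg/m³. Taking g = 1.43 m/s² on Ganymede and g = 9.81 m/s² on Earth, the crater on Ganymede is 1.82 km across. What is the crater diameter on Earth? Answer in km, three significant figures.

All impactor-dependent factors cancel in the ratio, leaving D_Earth/D_Ganymede = (g_Earth/g_Ganymede)^-0.19.
(9.81/1.43)^-0.19 = 6.860^-0.19 = 0.6936
D_Earth = 0.6936 × 1.82 km = 1.26 km

D ≈ 1.26 km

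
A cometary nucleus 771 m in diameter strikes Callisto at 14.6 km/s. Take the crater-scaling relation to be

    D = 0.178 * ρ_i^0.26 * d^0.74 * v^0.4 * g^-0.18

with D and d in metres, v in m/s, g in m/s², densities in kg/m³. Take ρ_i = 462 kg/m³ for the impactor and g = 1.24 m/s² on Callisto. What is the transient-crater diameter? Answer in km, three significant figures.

In SI units: v = 14600 m/s.
ρ_i^0.26 = 462^0.26 = 4.930
d^0.74 = 771^0.74 = 136.9
v^0.4 = 14600^0.4 = 46.32
g^-0.18 = 1.24^-0.18 = 0.9620
D = 0.178 × 4.930 × 136.9 × 46.32 × 0.9620 = 5353 m
   = 5.353 km

D ≈ 5.35 km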